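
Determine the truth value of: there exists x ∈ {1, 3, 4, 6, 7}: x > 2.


Evaluate the predicate on each element: 1:F, 3:T, 4:T, 6:T, 7:T.
Witness x = 3 satisfies the predicate.

T


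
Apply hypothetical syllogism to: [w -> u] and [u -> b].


Hypothetical syllogism: from (P → Q) and (Q → R), infer (P → R).
Chain the two implications through the shared middle term 'u'.

w -> b


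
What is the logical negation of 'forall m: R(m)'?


¬(forall x: φ) = exists x: ¬φ, and ¬(exists x: φ) = forall x: ¬φ.
Apply to the universal statement.

exists m: ~(R(m))


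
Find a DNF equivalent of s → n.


Step 1: Rewrite s → n as ¬s ∨ n.

(¬s) ∨ n


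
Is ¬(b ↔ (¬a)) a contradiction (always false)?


Truth table over {a, b}:
a | b | φ
---------
F | F | T
T | F | F
F | T | F
T | T | T
Satisfying assignment at row 1: a=F, b=F gives T.

No, it is not a contradiction.


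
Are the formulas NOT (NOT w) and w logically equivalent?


Compare truth tables:
w | φ | ψ
---------
F | F | F
T | T | T
The columns φ and ψ agree on every row.

Yes, they are logically equivalent.


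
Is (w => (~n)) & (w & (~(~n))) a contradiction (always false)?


Truth table over {n, w}:
n | w | φ
---------
False | False | False
True | False | False
False | True | False
True | True | False
Every row is false.

Yes, it is a contradiction.


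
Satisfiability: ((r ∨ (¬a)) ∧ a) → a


Search for a satisfying assignment over {a, r}.
Try a=F, r=F: the formula evaluates to T.
A satisfying assignment exists.

Satisfiable.


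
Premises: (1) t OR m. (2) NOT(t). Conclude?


Disjunctive syllogism: from (P ∨ Q) and ¬P, infer Q.
One disjunct, 't', is ruled out; the other must hold.

m


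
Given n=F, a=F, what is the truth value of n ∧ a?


Conjunction is true only when both operands are true.
Substitute: n=F, a=F.
F ∧ F evaluates to F.

F


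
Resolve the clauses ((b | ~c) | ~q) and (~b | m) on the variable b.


The clauses contain complementary literals b and ~b.
Resolution eliminates this pair and disjoins the remaining literals (merging duplicates).

((~q | ~c) | m)


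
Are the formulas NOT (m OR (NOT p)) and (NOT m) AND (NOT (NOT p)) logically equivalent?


Compare truth tables:
m | p | φ | ψ
-------------
F | F | F | F
T | F | F | F
F | T | T | T
T | T | F | F
The columns φ and ψ agree on every row.

Yes, they are logically equivalent.


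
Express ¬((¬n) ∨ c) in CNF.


Step 1: Apply De Morgan: ¬((¬n) ∨ c) = ¬(¬n) ∧ ¬c.
Step 2: Eliminate any double negations (¬¬X = X).

n ∧ (¬c)


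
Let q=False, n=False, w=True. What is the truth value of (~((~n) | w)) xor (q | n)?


Substitute q=False, n=False, w=True:
~n = True
(~n) | w = True | True = True
~((~n) | w) = False
q | n = False | False = False
(~((~n) | w)) xor (q | n) = False xor False = False

False


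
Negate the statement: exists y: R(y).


¬(forall x: φ) = exists x: ¬φ, and ¬(exists x: φ) = forall x: ¬φ.
Apply to the existential statement.

forall y: ~(R(y))


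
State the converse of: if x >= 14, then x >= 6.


The converse of (P → Q) is (Q → P). It is not in general equivalent to the original.
Here P = 'x >= 14' and Q = 'x >= 6'.

If x >= 6, then x >= 14.


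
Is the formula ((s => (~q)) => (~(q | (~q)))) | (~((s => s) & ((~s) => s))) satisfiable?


Search for a satisfying assignment over {q, s}.
Try q=False, s=False: the formula evaluates to True.
A satisfying assignment exists.

Satisfiable.


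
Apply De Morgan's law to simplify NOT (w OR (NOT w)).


De Morgan: the negation of a disjunction is the conjunction of the negations.
Distribute NOT across OR, flipping it to AND, and negate each literal.

(NOT w) AND w


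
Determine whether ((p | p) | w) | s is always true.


Build the truth table over {p, s, w}:
p | s | w | φ
-------------
False | False | False | False
True | False | False | True
False | True | False | True
True | True | False | True
False | False | True | True
True | False | True | True
False | True | True | True
True | True | True | True
Counterexample at row 1: with p=False, s=False, w=False, the formula is False.

No, it is not a tautology.


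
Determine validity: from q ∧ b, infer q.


This matches the form of conjunction elimination: the conclusion follows in every model of the premises.

Valid.


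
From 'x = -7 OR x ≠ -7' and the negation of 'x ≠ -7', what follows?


Disjunctive syllogism: from (P ∨ Q) and ¬P, infer Q.
One disjunct, 'x ≠ -7', is ruled out; the other must hold.

x = -7


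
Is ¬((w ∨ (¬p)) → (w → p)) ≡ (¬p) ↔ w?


Compare truth tables:
p | w | φ | ψ
-------------
F | F | F | F
T | F | F | T
F | T | T | T
T | T | F | F
They differ at row 2 (p=T, w=F): φ=F but ψ=T.

No, they are not logically equivalent.


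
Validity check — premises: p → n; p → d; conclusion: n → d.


This is (no valid rule). There exist truth assignments where the premises are all true but the conclusion is false.

Invalid.


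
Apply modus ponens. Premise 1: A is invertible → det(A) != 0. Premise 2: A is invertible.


Modus ponens: from (P → Q) and P, infer Q.
P = 'A is invertible' is asserted, and P → Q holds, so Q follows.

det(A) != 0.


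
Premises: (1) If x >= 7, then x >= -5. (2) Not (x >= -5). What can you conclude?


Modus tollens: from (P → Q) and ¬Q, infer ¬P.
Q = 'x >= -5' is denied; since P → Q, P must also fail.

Not (x >= 7).


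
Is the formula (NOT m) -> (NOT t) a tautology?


Build the truth table over {m, t}:
m | t | φ
---------
F | F | T
T | F | T
F | T | F
T | T | T
Counterexample at row 3: with m=F, t=T, the formula is F.

No, it is not a tautology.


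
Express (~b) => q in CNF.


Step 1: Rewrite (¬b) → q as ¬(¬b) ∨ q.
Step 2: Eliminate any double negations (¬¬X = X).

b | q


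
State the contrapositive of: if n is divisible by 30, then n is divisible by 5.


The contrapositive of (P → Q) is (¬Q → ¬P); it is logically equivalent to the original.
Here P = 'n is divisible by 30' and Q = 'n is divisible by 5'.

If not (n is divisible by 5), then not (n is divisible by 30).


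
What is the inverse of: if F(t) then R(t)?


The inverse of (P → Q) is (¬P → ¬Q). It is equivalent to the converse, not to the original.
Here P = 'F(t)' and Q = 'R(t)'.

If not (F(t)), then not (R(t)).


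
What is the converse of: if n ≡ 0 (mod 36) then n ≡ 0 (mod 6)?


The converse of (P → Q) is (Q → P). It is not in general equivalent to the original.
Here P = 'n ≡ 0 (mod 36)' and Q = 'n ≡ 0 (mod 6)'.

If n ≡ 0 (mod 6), then n ≡ 0 (mod 36).


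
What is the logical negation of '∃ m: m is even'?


¬(∀ x: φ) = ∃ x: ¬φ, and ¬(∃ x: φ) = ∀ x: ¬φ.
Apply to the existential statement.

∀ m: ¬(m is even)


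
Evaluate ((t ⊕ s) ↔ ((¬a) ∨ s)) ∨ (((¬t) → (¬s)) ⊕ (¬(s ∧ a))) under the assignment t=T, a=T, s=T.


Substitute t=T, a=T, s=T:
… (earlier sub-steps elided)
¬a = F
(¬a) ∨ s = F ∨ T = T
(t ⊕ s) ↔ ((¬a) ∨ s) = F ↔ T = F
¬t = F
¬s = F
(¬t) → (¬s) = F → F = T
s ∧ a = T ∧ T = T
¬(s ∧ a) = F
((¬t) → (¬s)) ⊕ (¬(s ∧ a)) = T ⊕ F = T
((t ⊕ s) ↔ ((¬a) ∨ s)) ∨ (((¬t) → (¬s)) ⊕ (¬(s ∧ a))) = F ∨ T = T

T


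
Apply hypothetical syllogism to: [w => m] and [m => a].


Hypothetical syllogism: from (P → Q) and (Q → R), infer (P → R).
Chain the two implications through the shared middle term 'm'.

w => a


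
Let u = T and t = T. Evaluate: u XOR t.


Exclusive or is true when exactly one operand is true.
Substitute: u=T, t=T.
T XOR T evaluates to F.

F


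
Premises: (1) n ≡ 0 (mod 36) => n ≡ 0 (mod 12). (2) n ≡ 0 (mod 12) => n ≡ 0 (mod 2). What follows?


Hypothetical syllogism: from (P → Q) and (Q → R), infer (P → R).
Chain the two implications through the shared middle term 'n ≡ 0 (mod 12)'.

n ≡ 0 (mod 36) => n ≡ 0 (mod 2)


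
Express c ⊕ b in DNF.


Step 1: c ⊕ b is true exactly when they disagree: (c ∧ ¬b) ∨ (¬c ∧ b).

(c ∧ (¬b)) ∨ ((¬c) ∧ b)


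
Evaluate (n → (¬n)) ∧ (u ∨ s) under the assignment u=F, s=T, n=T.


Substitute u=F, s=T, n=T:
¬n = F
n → (¬n) = T → F = F
u ∨ s = F ∨ T = T
(n → (¬n)) ∧ (u ∨ s) = F ∧ T = F

F


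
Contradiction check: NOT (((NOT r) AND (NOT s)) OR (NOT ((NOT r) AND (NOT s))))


Truth table over {r, s}:
r | s | φ
---------
F | F | F
T | F | F
F | T | F
T | T | F
Every row is false.

Yes, it is a contradiction.


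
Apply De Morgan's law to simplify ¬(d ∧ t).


De Morgan: the negation of a conjunction is the disjunction of the negations.
Distribute ¬ across ∧, flipping it to ∨, and negate each literal.

(¬d) ∨ (¬t)


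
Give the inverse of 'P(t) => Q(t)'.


The inverse of (P → Q) is (¬P → ¬Q). It is equivalent to the converse, not to the original.
Here P = 'P(t)' and Q = 'Q(t)'.

If not (P(t)), then not (Q(t)).


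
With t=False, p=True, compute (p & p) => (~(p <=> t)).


Substitute t=False, p=True:
p & p = True & True = True
p <=> t = True <=> False = False
~(p <=> t) = True
(p & p) => (~(p <=> t)) = True => True = True

True


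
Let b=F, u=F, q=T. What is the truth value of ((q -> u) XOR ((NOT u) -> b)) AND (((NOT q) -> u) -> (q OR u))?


Substitute b=F, u=F, q=T:
q -> u = T -> F = F
NOT u = T
(NOT u) -> b = T -> F = F
(q -> u) XOR ((NOT u) -> b) = F XOR F = F
NOT q = F
(NOT q) -> u = F -> F = T
q OR u = T OR F = T
((NOT q) -> u) -> (q OR u) = T -> T = T
((q -> u) XOR ((NOT u) -> b)) AND (((NOT q) -> u) -> (q OR u)) = F AND T = F

F


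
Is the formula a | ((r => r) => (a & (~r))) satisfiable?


Search for a satisfying assignment over {a, r}.
Try a=True, r=False: the formula evaluates to True.
A satisfying assignment exists.

Satisfiable.


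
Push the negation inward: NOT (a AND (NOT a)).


De Morgan: the negation of a conjunction is the disjunction of the negations.
Distribute NOT across AND, flipping it to OR, and negate each literal.

(NOT a) OR a


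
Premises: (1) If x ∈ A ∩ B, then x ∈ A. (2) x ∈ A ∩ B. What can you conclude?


Modus ponens: from (P → Q) and P, infer Q.
P = 'x ∈ A ∩ B' is asserted, and P → Q holds, so Q follows.

x ∈ A.


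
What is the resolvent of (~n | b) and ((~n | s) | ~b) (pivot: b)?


The clauses contain complementary literals b and ~b.
Resolution eliminates this pair and disjoins the remaining literals (merging duplicates).

(~n | s)


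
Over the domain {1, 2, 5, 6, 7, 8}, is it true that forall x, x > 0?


Evaluate the predicate on each element: 1:True, 2:True, 5:True, 6:True, 7:True, 8:True.
Every element satisfies the predicate.

True


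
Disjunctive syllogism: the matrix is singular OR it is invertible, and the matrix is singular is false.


Disjunctive syllogism: from (P ∨ Q) and ¬P, infer Q.
One disjunct, 'the matrix is singular', is ruled out; the other must hold.

it is invertible


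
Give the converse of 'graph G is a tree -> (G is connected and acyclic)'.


The converse of (P → Q) is (Q → P). It is not in general equivalent to the original.
Here P = 'graph G is a tree' and Q = '(G is connected and acyclic)'.

If (G is connected and acyclic), then graph G is a tree.


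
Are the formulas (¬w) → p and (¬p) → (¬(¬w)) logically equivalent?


Compare truth tables:
p | w | φ | ψ
-------------
F | F | F | F
T | F | T | T
F | T | T | T
T | T | T | T
The columns φ and ψ agree on every row.

Yes, they are logically equivalent.


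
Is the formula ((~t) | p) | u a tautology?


Build the truth table over {p, t, u}:
p | t | u | φ
-------------
False | False | False | True
True | False | False | True
False | True | False | False
True | True | False | True
False | False | True | True
True | False | True | True
False | True | True | True
True | True | True | True
Counterexample at row 3: with p=False, t=True, u=False, the formula is False.

No, it is not a tautology.


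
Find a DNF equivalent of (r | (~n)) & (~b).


Step 1: Distribute ∧ over ∨: (r ∨ (¬n)) ∧ (¬b) = (r ∧ (¬b)) ∨ ((¬n) ∧ (¬b)).

(r & (~b)) | ((~n) & (~b))


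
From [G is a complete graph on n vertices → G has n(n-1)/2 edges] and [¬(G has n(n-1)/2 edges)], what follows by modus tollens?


Modus tollens: from (P → Q) and ¬Q, infer ¬P.
Q = 'G has n(n-1)/2 edges' is denied; since P → Q, P must also fail.

Not (G is a complete graph on n vertices).


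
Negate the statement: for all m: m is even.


¬(for all x: φ) = there exists x: ¬φ, and ¬(there exists x: φ) = for all x: ¬φ.
Apply to the universal statement.

there exists m: NOT(m is even)


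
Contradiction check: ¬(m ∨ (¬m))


Truth table over {m}:
m | φ
-----
F | F
T | F
Every row is false.

Yes, it is a contradiction.


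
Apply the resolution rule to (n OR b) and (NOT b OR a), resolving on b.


The clauses contain complementary literals b and NOTb.
Resolution eliminates this pair and disjoins the remaining literals (merging duplicates).

(n OR a)


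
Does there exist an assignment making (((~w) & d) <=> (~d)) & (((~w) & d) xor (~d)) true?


Check all 4 assignments over {d, w}:
d | w | φ
---------
False | False | False
True | False | False
False | True | False
True | True | False
No assignment makes the formula true.

Unsatisfiable.


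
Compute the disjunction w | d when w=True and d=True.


Disjunction is false only when both operands are false.
Substitute: w=True, d=True.
True | True evaluates to True.

True


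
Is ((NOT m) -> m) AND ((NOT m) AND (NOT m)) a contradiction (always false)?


Truth table over {m}:
m | φ
-----
F | F
T | F
Every row is false.

Yes, it is a contradiction.


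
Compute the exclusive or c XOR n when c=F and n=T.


Exclusive or is true when exactly one operand is true.
Substitute: c=F, n=T.
F XOR T evaluates to T.

T


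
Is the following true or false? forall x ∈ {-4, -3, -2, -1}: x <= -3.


Evaluate the predicate on each element: -4:True, -3:True, -2:False, -1:False.
Counterexample x = -2 fails the predicate.

False


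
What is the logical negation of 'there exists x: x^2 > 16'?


¬(for all x: φ) = there exists x: ¬φ, and ¬(there exists x: φ) = for all x: ¬φ.
Apply to the existential statement.

for all x: NOT(x^2 > 16)


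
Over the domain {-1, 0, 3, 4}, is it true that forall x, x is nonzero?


Evaluate the predicate on each element: -1:True, 0:False, 3:True, 4:True.
Counterexample x = 0 fails the predicate.

False


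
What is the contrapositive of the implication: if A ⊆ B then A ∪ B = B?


The contrapositive of (P → Q) is (¬Q → ¬P); it is logically equivalent to the original.
Here P = 'A ⊆ B' and Q = 'A ∪ B = B'.

If not (A ∪ B = B), then not (A ⊆ B).


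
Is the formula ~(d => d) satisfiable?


Check all 2 assignments over {d}:
d | φ
-----
False | False
True | False
No assignment makes the formula true.

Unsatisfiable.


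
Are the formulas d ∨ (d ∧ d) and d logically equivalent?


Compare truth tables:
d | φ | ψ
---------
F | F | F
T | T | T
The columns φ and ψ agree on every row.

Yes, they are logically equivalent.


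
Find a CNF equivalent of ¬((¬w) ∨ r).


Step 1: Apply De Morgan: ¬((¬w) ∨ r) = ¬(¬w) ∧ ¬r.
Step 2: Eliminate any double negations (¬¬X = X).

w ∧ (¬r)


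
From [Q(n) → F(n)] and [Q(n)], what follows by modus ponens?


Modus ponens: from (P → Q) and P, infer Q.
P = 'Q(n)' is asserted, and P → Q holds, so Q follows.

F(n).


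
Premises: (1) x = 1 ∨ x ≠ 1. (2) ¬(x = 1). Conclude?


Disjunctive syllogism: from (P ∨ Q) and ¬P, infer Q.
One disjunct, 'x = 1', is ruled out; the other must hold.

x ≠ 1


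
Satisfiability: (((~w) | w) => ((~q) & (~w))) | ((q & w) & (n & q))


Search for a satisfying assignment over {n, q, w}.
Try n=False, q=False, w=False: the formula evaluates to True.
A satisfying assignment exists.

Satisfiable.


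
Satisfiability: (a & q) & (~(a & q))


Check all 4 assignments over {a, q}:
a | q | φ
---------
False | False | False
True | False | False
False | True | False
True | True | False
No assignment makes the formula true.

Unsatisfiable.


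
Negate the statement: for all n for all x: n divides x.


Negation flips each quantifier (∀↔∃) and negates the inner predicate.
¬(for all n for all x: φ) = there exists n there exists x: ¬φ.

there exists n there exists x: NOT(n divides x)


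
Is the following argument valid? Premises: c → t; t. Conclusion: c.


This is affirming the consequent (fallacy). There exist truth assignments where the premises are all true but the conclusion is false.

Invalid.


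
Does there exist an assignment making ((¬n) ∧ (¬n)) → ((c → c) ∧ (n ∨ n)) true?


Search for a satisfying assignment over {c, n}.
Try c=F, n=T: the formula evaluates to T.
A satisfying assignment exists.

Satisfiable.


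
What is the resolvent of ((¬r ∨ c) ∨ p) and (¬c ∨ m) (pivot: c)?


The clauses contain complementary literals c and ¬c.
Resolution eliminates this pair and disjoins the remaining literals (merging duplicates).

((¬r ∨ p) ∨ m)


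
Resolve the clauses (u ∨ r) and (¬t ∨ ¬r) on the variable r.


The clauses contain complementary literals r and ¬r.
Resolution eliminates this pair and disjoins the remaining literals (merging duplicates).

(u ∨ ¬t)


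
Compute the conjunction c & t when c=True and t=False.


Conjunction is true only when both operands are true.
Substitute: c=True, t=False.
True & False evaluates to False.

False


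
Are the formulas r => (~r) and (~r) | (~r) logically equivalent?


Compare truth tables:
r | φ | ψ
---------
False | True | True
True | False | False
The columns φ and ψ agree on every row.

Yes, they are logically equivalent.


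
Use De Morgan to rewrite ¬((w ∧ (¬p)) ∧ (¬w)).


De Morgan: the negation of a conjunction is the disjunction of the negations.
Distribute ¬ across ∧, flipping it to ∨, and negate each literal.

((¬w) ∨ p) ∨ w


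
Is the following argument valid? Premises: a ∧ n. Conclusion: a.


This matches the form of conjunction elimination: the conclusion follows in every model of the premises.

Valid.


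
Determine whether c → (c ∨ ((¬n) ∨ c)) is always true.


Build the truth table over {c, n}:
c | n | φ
---------
F | F | T
T | F | T
F | T | T
T | T | T
Every row evaluates to true.

Yes, it is a tautology.


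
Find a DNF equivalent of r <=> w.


Step 1: r ↔ w is true exactly when both agree: (r ∧ w) ∨ (¬r ∧ ¬w).

(r & w) | ((~r) & (~w))


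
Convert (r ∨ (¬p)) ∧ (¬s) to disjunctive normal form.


Step 1: Distribute ∧ over ∨: (r ∨ (¬p)) ∧ (¬s) = (r ∧ (¬s)) ∨ ((¬p) ∧ (¬s)).

(r ∧ (¬s)) ∨ ((¬p) ∧ (¬s))


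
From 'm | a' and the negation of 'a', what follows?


Disjunctive syllogism: from (P ∨ Q) and ¬P, infer Q.
One disjunct, 'a', is ruled out; the other must hold.

m


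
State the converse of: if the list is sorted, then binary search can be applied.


The converse of (P → Q) is (Q → P). It is not in general equivalent to the original.
Here P = 'the list is sorted' and Q = 'binary search can be applied'.

If binary search can be applied, then the list is sorted.


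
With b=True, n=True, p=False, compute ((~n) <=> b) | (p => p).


Substitute b=True, n=True, p=False:
~n = False
(~n) <=> b = False <=> True = False
p => p = False => False = True
((~n) <=> b) | (p => p) = False | True = True

True


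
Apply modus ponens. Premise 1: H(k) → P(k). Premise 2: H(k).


Modus ponens: from (P → Q) and P, infer Q.
P = 'H(k)' is asserted, and P → Q holds, so Q follows.

P(k).


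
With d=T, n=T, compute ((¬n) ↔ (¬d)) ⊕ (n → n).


Substitute d=T, n=T:
¬n = F
¬d = F
(¬n) ↔ (¬d) = F ↔ F = T
n → n = T → T = T
((¬n) ↔ (¬d)) ⊕ (n → n) = T ⊕ T = F

F


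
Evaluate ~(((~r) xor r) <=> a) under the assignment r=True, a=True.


Substitute r=True, a=True:
~r = False
(~r) xor r = False xor True = True
((~r) xor r) <=> a = True <=> True = True
~(((~r) xor r) <=> a) = False

False


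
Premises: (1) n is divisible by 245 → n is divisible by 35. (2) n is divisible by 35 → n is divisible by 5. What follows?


Hypothetical syllogism: from (P → Q) and (Q → R), infer (P → R).
Chain the two implications through the shared middle term 'n is divisible by 35'.

n is divisible by 245 → n is divisible by 5


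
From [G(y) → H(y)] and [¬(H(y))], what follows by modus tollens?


Modus tollens: from (P → Q) and ¬Q, infer ¬P.
Q = 'H(y)' is denied; since P → Q, P must also fail.

Not (G(y)).


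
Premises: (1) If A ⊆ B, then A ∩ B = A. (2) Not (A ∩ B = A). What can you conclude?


Modus tollens: from (P → Q) and ¬Q, infer ¬P.
Q = 'A ∩ B = A' is denied; since P → Q, P must also fail.

Not (A ⊆ B).


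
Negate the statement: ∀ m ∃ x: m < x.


Negation flips each quantifier (∀↔∃) and negates the inner predicate.
¬(∀ m ∃ x: φ) = ∃ m ∀ x: ¬φ.

∃ m ∀ x: ¬(m < x)


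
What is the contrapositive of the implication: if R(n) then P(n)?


The contrapositive of (P → Q) is (¬Q → ¬P); it is logically equivalent to the original.
Here P = 'R(n)' and Q = 'P(n)'.

If not (P(n)), then not (R(n)).


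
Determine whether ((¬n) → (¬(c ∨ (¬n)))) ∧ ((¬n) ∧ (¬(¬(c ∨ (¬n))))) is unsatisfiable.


Truth table over {c, n}:
c | n | φ
---------
F | F | F
T | F | F
F | T | F
T | T | F
Every row is false.

Yes, it is a contradiction.


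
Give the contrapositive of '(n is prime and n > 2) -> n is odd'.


The contrapositive of (P → Q) is (¬Q → ¬P); it is logically equivalent to the original.
Here P = '(n is prime and n > 2)' and Q = 'n is odd'.

If not (n is odd), then not ((n is prime and n > 2)).


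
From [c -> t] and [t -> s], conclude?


Hypothetical syllogism: from (P → Q) and (Q → R), infer (P → R).
Chain the two implications through the shared middle term 't'.

c -> s


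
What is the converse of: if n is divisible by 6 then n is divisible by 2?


The converse of (P → Q) is (Q → P). It is not in general equivalent to the original.
Here P = 'n is divisible by 6' and Q = 'n is divisible by 2'.

If n is divisible by 2, then n is divisible by 6.


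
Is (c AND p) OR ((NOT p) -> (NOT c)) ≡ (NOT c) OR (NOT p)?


Compare truth tables:
c | p | φ | ψ
-------------
F | F | T | T
T | F | F | T
F | T | T | T
T | T | T | F
They differ at row 2 (c=T, p=F): φ=F but ψ=T.

No, they are not logically equivalent.


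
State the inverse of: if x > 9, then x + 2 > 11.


The inverse of (P → Q) is (¬P → ¬Q). It is equivalent to the converse, not to the original.
Here P = 'x > 9' and Q = 'x + 2 > 11'.

If not (x > 9), then not (x + 2 > 11).


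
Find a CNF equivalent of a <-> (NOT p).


Step 1: Rewrite a ↔ (¬p) as (a → (¬p)) ∧ ((¬p) → a).
Step 2: Rewrite each implication as a disjunction.
Step 3: Eliminate any double negations (¬¬X = X).

((NOT a) OR (NOT p)) AND (p OR a)


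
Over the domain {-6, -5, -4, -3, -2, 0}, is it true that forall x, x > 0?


Evaluate the predicate on each element: -6:False, -5:False, -4:False, -3:False, -2:False, 0:False.
Counterexample x = -6 fails the predicate.

False


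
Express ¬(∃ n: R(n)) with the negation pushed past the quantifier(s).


¬(∀ x: φ) = ∃ x: ¬φ, and ¬(∃ x: φ) = ∀ x: ¬φ.
Apply to the existential statement.

∀ n: ¬(R(n))


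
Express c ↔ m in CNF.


Step 1: Rewrite c ↔ m as (c → m) ∧ (m → c).
Step 2: Rewrite each implication as a disjunction.

((¬c) ∨ m) ∧ ((¬m) ∨ c)


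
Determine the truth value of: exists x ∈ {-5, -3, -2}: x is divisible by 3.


Evaluate the predicate on each element: -5:False, -3:True, -2:False.
Witness x = -3 satisfies the predicate.

True


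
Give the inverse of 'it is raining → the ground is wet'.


The inverse of (P → Q) is (¬P → ¬Q). It is equivalent to the converse, not to the original.
Here P = 'it is raining' and Q = 'the ground is wet'.

If not (it is raining), then not (the ground is wet).


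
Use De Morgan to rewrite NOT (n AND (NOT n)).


De Morgan: the negation of a conjunction is the disjunction of the negations.
Distribute NOT across AND, flipping it to OR, and negate each literal.

(NOT n) OR n


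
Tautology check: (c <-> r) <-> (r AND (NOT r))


Build the truth table over {c, r}:
c | r | φ
---------
F | F | F
T | F | T
F | T | T
T | T | F
Counterexample at row 1: with c=F, r=F, the formula is F.

No, it is not a tautology.


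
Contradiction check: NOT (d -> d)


Truth table over {d}:
d | φ
-----
F | F
T | F
Every row is false.

Yes, it is a contradiction.


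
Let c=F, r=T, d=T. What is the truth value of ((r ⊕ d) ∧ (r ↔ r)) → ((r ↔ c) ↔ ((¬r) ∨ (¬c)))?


Substitute c=F, r=T, d=T:
r ⊕ d = T ⊕ T = F
r ↔ r = T ↔ T = T
(r ⊕ d) ∧ (r ↔ r) = F ∧ T = F
r ↔ c = T ↔ F = F
¬r = F
¬c = T
(¬r) ∨ (¬c) = F ∨ T = T
(r ↔ c) ↔ ((¬r) ∨ (¬c)) = F ↔ T = F
((r ⊕ d) ∧ (r ↔ r)) → ((r ↔ c) ↔ ((¬r) ∨ (¬c))) = F → F = T

T


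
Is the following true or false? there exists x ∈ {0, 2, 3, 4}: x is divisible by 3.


Evaluate the predicate on each element: 0:T, 2:F, 3:T, 4:F.
Witness x = 0 satisfies the predicate.

T


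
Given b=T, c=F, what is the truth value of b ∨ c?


Disjunction is false only when both operands are false.
Substitute: b=T, c=F.
T ∨ F evaluates to T.

T


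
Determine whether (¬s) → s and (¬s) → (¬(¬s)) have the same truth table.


Compare truth tables:
s | φ | ψ
---------
F | F | F
T | T | T
The columns φ and ψ agree on every row.

Yes, they are logically equivalent.


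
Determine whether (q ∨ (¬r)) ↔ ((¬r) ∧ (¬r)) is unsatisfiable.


Truth table over {q, r}:
q | r | φ
---------
F | F | T
T | F | T
F | T | T
T | T | F
Satisfying assignment at row 1: q=F, r=F gives T.

No, it is not a contradiction.


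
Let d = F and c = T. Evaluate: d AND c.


Conjunction is true only when both operands are true.
Substitute: d=F, c=T.
F AND T evaluates to F.

F


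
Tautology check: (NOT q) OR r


Build the truth table over {q, r}:
q | r | φ
---------
F | F | T
T | F | F
F | T | T
T | T | T
Counterexample at row 2: with q=T, r=F, the formula is F.

No, it is not a tautology.


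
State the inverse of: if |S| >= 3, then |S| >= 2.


The inverse of (P → Q) is (¬P → ¬Q). It is equivalent to the converse, not to the original.
Here P = '|S| >= 3' and Q = '|S| >= 2'.

If not (|S| >= 3), then not (|S| >= 2).


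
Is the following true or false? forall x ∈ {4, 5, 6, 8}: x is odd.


Evaluate the predicate on each element: 4:False, 5:True, 6:False, 8:False.
Counterexample x = 4 fails the predicate.

False


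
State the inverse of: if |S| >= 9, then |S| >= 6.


The inverse of (P → Q) is (¬P → ¬Q). It is equivalent to the converse, not to the original.
Here P = '|S| >= 9' and Q = '|S| >= 6'.

If not (|S| >= 9), then not (|S| >= 6).


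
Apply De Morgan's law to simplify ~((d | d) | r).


De Morgan: the negation of a disjunction is the conjunction of the negations.
Distribute ~ across |, flipping it to &, and negate each literal.

((~d) & (~d)) & (~r)


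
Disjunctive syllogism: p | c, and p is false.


Disjunctive syllogism: from (P ∨ Q) and ¬P, infer Q.
One disjunct, 'p', is ruled out; the other must hold.

c


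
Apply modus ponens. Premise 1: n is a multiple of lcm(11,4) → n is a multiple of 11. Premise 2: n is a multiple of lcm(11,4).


Modus ponens: from (P → Q) and P, infer Q.
P = 'n is a multiple of lcm(11,4)' is asserted, and P → Q holds, so Q follows.

n is a multiple of 11.


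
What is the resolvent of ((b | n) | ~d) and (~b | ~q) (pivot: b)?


The clauses contain complementary literals b and ~b.
Resolution eliminates this pair and disjoins the remaining literals (merging duplicates).

((n | ~d) | ~q)


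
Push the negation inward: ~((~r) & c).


De Morgan: the negation of a conjunction is the disjunction of the negations.
Distribute ~ across &, flipping it to |, and negate each literal.

r | (~c)


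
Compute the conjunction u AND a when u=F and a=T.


Conjunction is true only when both operands are true.
Substitute: u=F, a=T.
F AND T evaluates to F.

F


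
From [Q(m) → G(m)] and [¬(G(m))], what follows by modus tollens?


Modus tollens: from (P → Q) and ¬Q, infer ¬P.
Q = 'G(m)' is denied; since P → Q, P must also fail.

Not (Q(m)).


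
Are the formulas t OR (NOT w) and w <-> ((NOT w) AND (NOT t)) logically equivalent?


Compare truth tables:
t | w | φ | ψ
-------------
F | F | T | F
T | F | T | T
F | T | F | F
T | T | T | F
They differ at row 1 (t=F, w=F): φ=T but ψ=F.

No, they are not logically equivalent.


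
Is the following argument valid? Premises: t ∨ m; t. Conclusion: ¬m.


This is affirming a disjunct (fallacy). There exist truth assignments where the premises are all true but the conclusion is false.

Invalid.


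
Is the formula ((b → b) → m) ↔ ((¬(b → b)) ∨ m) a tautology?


Build the truth table over {b, m}:
b | m | φ
---------
F | F | T
T | F | T
F | T | T
T | T | T
Every row evaluates to true.

Yes, it is a tautology.


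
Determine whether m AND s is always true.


Build the truth table over {m, s}:
m | s | φ
---------
F | F | F
T | F | F
F | T | F
T | T | T
Counterexample at row 1: with m=F, s=F, the formula is F.

No, it is not a tautology.


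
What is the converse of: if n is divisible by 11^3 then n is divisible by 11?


The converse of (P → Q) is (Q → P). It is not in general equivalent to the original.
Here P = 'n is divisible by 11^3' and Q = 'n is divisible by 11'.

If n is divisible by 11, then n is divisible by 11^3.


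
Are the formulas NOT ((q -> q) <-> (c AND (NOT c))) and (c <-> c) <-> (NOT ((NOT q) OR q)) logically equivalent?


Compare truth tables:
c | q | φ | ψ
-------------
F | F | T | F
T | F | T | F
F | T | T | F
T | T | T | F
They differ at row 1 (c=F, q=F): φ=T but ψ=F.

No, they are not logically equivalent.


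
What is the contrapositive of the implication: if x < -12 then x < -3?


The contrapositive of (P → Q) is (¬Q → ¬P); it is logically equivalent to the original.
Here P = 'x < -12' and Q = 'x < -3'.

If not (x < -3), then not (x < -12).


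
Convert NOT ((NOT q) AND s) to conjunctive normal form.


Step 1: Apply De Morgan: ¬((¬q) ∧ s) = ¬(¬q) ∨ ¬s.
Step 2: Eliminate any double negations (¬¬X = X).

q OR (NOT s)


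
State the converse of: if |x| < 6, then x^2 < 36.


The converse of (P → Q) is (Q → P). It is not in general equivalent to the original.
Here P = '|x| < 6' and Q = 'x^2 < 36'.

If x^2 < 36, then |x| < 6.


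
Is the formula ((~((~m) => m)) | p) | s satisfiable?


Search for a satisfying assignment over {m, p, s}.
Try m=False, p=False, s=False: the formula evaluates to True.
A satisfying assignment exists.

Satisfiable.


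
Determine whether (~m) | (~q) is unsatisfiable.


Truth table over {m, q}:
m | q | φ
---------
False | False | True
True | False | True
False | True | True
True | True | False
Satisfying assignment at row 1: m=False, q=False gives True.

No, it is not a contradiction.


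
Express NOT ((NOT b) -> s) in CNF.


Step 1: Rewrite (¬b) → s as ¬(¬b) ∨ s.
Step 2: Negate: ¬(¬(¬b) ∨ s) = (¬b) ∧ ¬s (De Morgan + double negation).

(NOT b) AND (NOT s)


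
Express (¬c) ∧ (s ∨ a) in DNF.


Step 1: Distribute ∧ over ∨: (¬c) ∧ (s ∨ a) = ((¬c) ∧ s) ∨ ((¬c) ∧ a).

((¬c) ∧ s) ∨ ((¬c) ∧ a)


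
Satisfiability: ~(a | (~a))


Check all 2 assignments over {a}:
a | φ
-----
False | False
True | False
No assignment makes the formula true.

Unsatisfiable.


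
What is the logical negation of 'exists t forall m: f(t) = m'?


Negation flips each quantifier (∀↔∃) and negates the inner predicate.
¬(exists t forall m: φ) = forall t exists m: ¬φ.

forall t exists m: ~(f(t) = m)


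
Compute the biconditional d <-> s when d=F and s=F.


Biconditional is true when both operands have the same truth value.
Substitute: d=F, s=F.
F <-> F evaluates to T.

T


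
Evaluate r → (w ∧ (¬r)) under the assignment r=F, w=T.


Substitute r=F, w=T:
¬r = T
w ∧ (¬r) = T ∧ T = T
r → (w ∧ (¬r)) = F → T = T

T


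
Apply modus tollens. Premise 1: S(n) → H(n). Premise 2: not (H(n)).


Modus tollens: from (P → Q) and ¬Q, infer ¬P.
Q = 'H(n)' is denied; since P → Q, P must also fail.

Not (S(n)).


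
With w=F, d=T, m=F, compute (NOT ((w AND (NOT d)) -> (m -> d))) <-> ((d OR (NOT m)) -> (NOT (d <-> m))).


Substitute w=F, d=T, m=F:
… (earlier sub-steps elided)
w AND (NOT d) = F AND F = F
m -> d = F -> T = T
(w AND (NOT d)) -> (m -> d) = F -> T = T
NOT ((w AND (NOT d)) -> (m -> d)) = F
NOT m = T
d OR (NOT m) = T OR T = T
d <-> m = T <-> F = F
NOT (d <-> m) = T
(d OR (NOT m)) -> (NOT (d <-> m)) = T -> T = T
(NOT ((w AND (NOT d)) -> (m -> d))) <-> ((d OR (NOT m)) -> (NOT (d <-> m))) = F <-> T = F

F


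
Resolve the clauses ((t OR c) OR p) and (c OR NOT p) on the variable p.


The clauses contain complementary literals p and NOTp.
Resolution eliminates this pair and disjoins the remaining literals (merging duplicates).

(c OR t)


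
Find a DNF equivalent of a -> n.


Step 1: Rewrite a → n as ¬a ∨ n.

(NOT a) OR n


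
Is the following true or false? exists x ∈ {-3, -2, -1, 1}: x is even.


Evaluate the predicate on each element: -3:False, -2:True, -1:False, 1:False.
Witness x = -2 satisfies the predicate.

True


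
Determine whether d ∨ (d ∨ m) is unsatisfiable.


Truth table over {d, m}:
d | m | φ
---------
F | F | F
T | F | T
F | T | T
T | T | T
Satisfying assignment at row 2: d=T, m=F gives T.

No, it is not a contradiction.


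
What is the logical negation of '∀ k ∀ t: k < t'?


Negation flips each quantifier (∀↔∃) and negates the inner predicate.
¬(∀ k ∀ t: φ) = ∃ k ∃ t: ¬φ.

∃ k ∃ t: ¬(k < t)


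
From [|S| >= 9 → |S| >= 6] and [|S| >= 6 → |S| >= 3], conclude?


Hypothetical syllogism: from (P → Q) and (Q → R), infer (P → R).
Chain the two implications through the shared middle term '|S| >= 6'.

|S| >= 9 → |S| >= 3


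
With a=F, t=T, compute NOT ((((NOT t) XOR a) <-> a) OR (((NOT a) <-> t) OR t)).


Substitute a=F, t=T:
NOT t = F
(NOT t) XOR a = F XOR F = F
((NOT t) XOR a) <-> a = F <-> F = T
NOT a = T
(NOT a) <-> t = T <-> T = T
((NOT a) <-> t) OR t = T OR T = T
(((NOT t) XOR a) <-> a) OR (((NOT a) <-> t) OR t) = T OR T = T
NOT ((((NOT t) XOR a) <-> a) OR (((NOT a) <-> t) OR t)) = F

F


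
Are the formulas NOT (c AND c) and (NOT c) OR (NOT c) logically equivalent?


Compare truth tables:
c | φ | ψ
---------
F | T | T
T | F | F
The columns φ and ψ agree on every row.

Yes, they are logically equivalent.


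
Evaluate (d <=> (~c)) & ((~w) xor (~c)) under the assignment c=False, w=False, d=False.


Substitute c=False, w=False, d=False:
~c = True
d <=> (~c) = False <=> True = False
~w = True
~c = True
(~w) xor (~c) = True xor True = False
(d <=> (~c)) & ((~w) xor (~c)) = False & False = False

False


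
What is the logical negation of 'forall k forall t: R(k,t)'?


Negation flips each quantifier (∀↔∃) and negates the inner predicate.
¬(forall k forall t: φ) = exists k exists t: ¬φ.

exists k exists t: ~(R(k,t))


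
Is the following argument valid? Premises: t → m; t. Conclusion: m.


This matches the form of modus ponens: the conclusion follows in every model of the premises.

Valid.


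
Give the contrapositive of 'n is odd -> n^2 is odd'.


The contrapositive of (P → Q) is (¬Q → ¬P); it is logically equivalent to the original.
Here P = 'n is odd' and Q = 'n^2 is odd'.

If not (n^2 is odd), then not (n is odd).


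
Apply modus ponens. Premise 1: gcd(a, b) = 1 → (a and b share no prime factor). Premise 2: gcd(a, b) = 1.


Modus ponens: from (P → Q) and P, infer Q.
P = 'gcd(a, b) = 1' is asserted, and P → Q holds, so Q follows.

(a and b share no prime factor).


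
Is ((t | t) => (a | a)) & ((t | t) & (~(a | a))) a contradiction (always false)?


Truth table over {a, t}:
a | t | φ
---------
False | False | False
True | False | False
False | True | False
True | True | False
Every row is false.

Yes, it is a contradiction.


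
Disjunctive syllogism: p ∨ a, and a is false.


Disjunctive syllogism: from (P ∨ Q) and ¬P, infer Q.
One disjunct, 'a', is ruled out; the other must hold.

p


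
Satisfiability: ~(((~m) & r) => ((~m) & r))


Check all 4 assignments over {m, r}:
m | r | φ
---------
False | False | False
True | False | False
False | True | False
True | True | False
No assignment makes the formula true.

Unsatisfiable.


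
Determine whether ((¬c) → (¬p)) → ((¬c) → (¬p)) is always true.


Build the truth table over {c, p}:
c | p | φ
---------
F | F | T
T | F | T
F | T | T
T | T | T
Every row evaluates to true.

Yes, it is a tautology.


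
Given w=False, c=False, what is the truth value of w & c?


Conjunction is true only when both operands are true.
Substitute: w=False, c=False.
False & False evaluates to False.

False


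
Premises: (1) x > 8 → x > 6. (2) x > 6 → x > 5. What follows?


Hypothetical syllogism: from (P → Q) and (Q → R), infer (P → R).
Chain the two implications through the shared middle term 'x > 6'.

x > 8 → x > 5


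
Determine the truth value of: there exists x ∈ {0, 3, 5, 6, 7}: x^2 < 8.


Evaluate the predicate on each element: 0:T, 3:F, 5:F, 6:F, 7:F.
Witness x = 0 satisfies the predicate.

T


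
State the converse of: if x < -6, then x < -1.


The converse of (P → Q) is (Q → P). It is not in general equivalent to the original.
Here P = 'x < -6' and Q = 'x < -1'.

If x < -1, then x < -6.


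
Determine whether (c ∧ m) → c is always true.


Build the truth table over {c, m}:
c | m | φ
---------
F | F | T
T | F | T
F | T | T
T | T | T
Every row evaluates to true.

Yes, it is a tautology.


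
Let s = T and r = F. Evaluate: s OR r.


Disjunction is false only when both operands are false.
Substitute: s=T, r=F.
T OR F evaluates to T.

T


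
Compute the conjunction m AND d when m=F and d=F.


Conjunction is true only when both operands are true.
Substitute: m=F, d=F.
F AND F evaluates to F.

F


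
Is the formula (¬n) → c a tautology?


Build the truth table over {c, n}:
c | n | φ
---------
F | F | F
T | F | T
F | T | T
T | T | T
Counterexample at row 1: with c=F, n=F, the formula is F.

No, it is not a tautology.


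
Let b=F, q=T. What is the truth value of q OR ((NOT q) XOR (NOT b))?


Substitute b=F, q=T:
NOT q = F
NOT b = T
(NOT q) XOR (NOT b) = F XOR T = T
q OR ((NOT q) XOR (NOT b)) = T OR T = T

T


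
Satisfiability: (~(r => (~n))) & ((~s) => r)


Search for a satisfying assignment over {n, r, s}.
Try n=True, r=True, s=False: the formula evaluates to True.
A satisfying assignment exists.

Satisfiable.


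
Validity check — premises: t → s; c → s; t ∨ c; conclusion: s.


This matches the form of proof by cases: the conclusion follows in every model of the premises.

Valid.
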